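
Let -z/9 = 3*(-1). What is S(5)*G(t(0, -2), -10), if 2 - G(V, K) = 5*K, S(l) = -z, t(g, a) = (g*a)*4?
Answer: -1404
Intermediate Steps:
t(g, a) = 4*a*g (t(g, a) = (a*g)*4 = 4*a*g)
z = 27 (z = -27*(-1) = -9*(-3) = 27)
S(l) = -27 (S(l) = -1*27 = -27)
G(V, K) = 2 - 5*K
S(5)*G(t(0, -2), -10) = -27*(2 - 5*(-10)) = -27*(2 + 50) = -27*52 = -1404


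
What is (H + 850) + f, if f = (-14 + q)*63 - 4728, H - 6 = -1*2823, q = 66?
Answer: -3419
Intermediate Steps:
H = -2817 (H = 6 - 1*2823 = 6 - 2823 = -2817)
f = -1452 (f = (-14 + 66)*63 - 4728 = 52*63 - 4728 = 3276 - 4728 = -1452)
(H + 850) + f = (-2817 + 850) - 1452 = -1967 - 1452 = -3419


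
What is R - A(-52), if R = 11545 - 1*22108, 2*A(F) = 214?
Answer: -10670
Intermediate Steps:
A(F) = 107 (A(F) = (½)*214 = 107)
R = -10563 (R = 11545 - 22108 = -10563)
R - A(-52) = -10563 - 1*107 = -10563 - 107 = -10670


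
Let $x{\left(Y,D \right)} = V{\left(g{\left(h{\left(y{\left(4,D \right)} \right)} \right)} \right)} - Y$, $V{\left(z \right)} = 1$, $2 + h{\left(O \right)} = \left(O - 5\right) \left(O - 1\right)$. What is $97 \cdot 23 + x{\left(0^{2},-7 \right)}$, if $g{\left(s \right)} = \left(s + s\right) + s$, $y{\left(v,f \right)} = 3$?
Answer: $2232$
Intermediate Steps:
$h{\left(O \right)} = -2 + \left(-1 + O\right) \left(-5 + O\right)$ ($h{\left(O \right)} = -2 + \left(O - 5\right) \left(O - 1\right) = -2 + \left(-5 + O\right) \left(-1 + O\right) = -2 + \left(-1 + O\right) \left(-5 + O\right)$)
$g{\left(s \right)} = 3 s$ ($g{\left(s \right)} = 2 s + s = 3 s$)
$x{\left(Y,D \right)} = 1 - Y$
$97 \cdot 23 + x{\left(0^{2},-7 \right)} = 97 \cdot 23 + \left(1 - 0^{2}\right) = 2231 + \left(1 - 0\right) = 2231 + \left(1 + 0\right) = 2231 + 1 = 2232$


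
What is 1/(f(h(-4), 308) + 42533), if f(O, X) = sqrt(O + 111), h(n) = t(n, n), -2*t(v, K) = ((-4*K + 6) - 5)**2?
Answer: 85066/3618112245 - I*sqrt(134)/3618112245 ≈ 2.3511e-5 - 3.1994e-9*I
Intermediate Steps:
t(v, K) = -(1 - 4*K)**2/2 (t(v, K) = -((-4*K + 6) - 5)**2/2 = -((6 - 4*K) - 5)**2/2 = -(1 - 4*K)**2/2)
h(n) = -(-1 + 4*n)**2/2
f(O, X) = sqrt(111 + O)
1/(f(h(-4), 308) + 42533) = 1/(sqrt(111 - (-1 + 4*(-4))**2/2) + 42533) = 1/(sqrt(111 - (-1 - 16)**2/2) + 42533) = 1/(sqrt(111 - 1/2*(-17)**2) + 42533) = 1/(sqrt(111 - 1/2*289) + 42533) = 1/(sqrt(111 - 289/2) + 42533) = 1/(sqrt(-67/2) + 42533) = 1/(I*sqrt(134)/2 + 42533) = 1/(42533 + I*sqrt(134)/2)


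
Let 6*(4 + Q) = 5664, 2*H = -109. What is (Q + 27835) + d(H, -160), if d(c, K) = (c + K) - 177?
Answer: 56767/2 ≈ 28384.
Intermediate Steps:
H = -109/2 (H = (½)*(-109) = -109/2 ≈ -54.500)
d(c, K) = -177 + K + c (d(c, K) = (K + c) - 177 = -177 + K + c)
Q = 940 (Q = -4 + (⅙)*5664 = -4 + 944 = 940)
(Q + 27835) + d(H, -160) = (940 + 27835) + (-177 - 160 - 109/2) = 28775 - 783/2 = 56767/2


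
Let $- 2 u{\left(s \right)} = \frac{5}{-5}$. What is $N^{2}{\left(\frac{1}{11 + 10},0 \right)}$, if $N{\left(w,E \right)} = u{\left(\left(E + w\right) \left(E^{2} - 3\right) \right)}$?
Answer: $\frac{1}{4} \approx 0.25$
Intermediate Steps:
$u{\left(s \right)} = \frac{1}{2}$ ($u{\left(s \right)} = - \frac{5 \frac{1}{-5}}{2} = - \frac{5 \left(- \frac{1}{5}\right)}{2} = \left(- \frac{1}{2}\right) \left(-1\right) = \frac{1}{2}$)
$N{\left(w,E \right)} = \frac{1}{2}$
$N^{2}{\left(\frac{1}{11 + 10},0 \right)} = \left(\frac{1}{2}\right)^{2} = \frac{1}{4}$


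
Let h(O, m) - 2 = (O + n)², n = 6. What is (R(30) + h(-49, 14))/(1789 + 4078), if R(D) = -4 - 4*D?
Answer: 1727/5867 ≈ 0.29436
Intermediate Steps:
h(O, m) = 2 + (6 + O)² (h(O, m) = 2 + (O + 6)² = 2 + (6 + O)²)
(R(30) + h(-49, 14))/(1789 + 4078) = ((-4 - 4*30) + (2 + (6 - 49)²))/(1789 + 4078) = ((-4 - 120) + (2 + (-43)²))/5867 = (-124 + (2 + 1849))*(1/5867) = (-124 + 1851)*(1/5867) = 1727*(1/5867) = 1727/5867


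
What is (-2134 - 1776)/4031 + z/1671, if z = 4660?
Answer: 12250850/6735801 ≈ 1.8188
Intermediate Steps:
(-2134 - 1776)/4031 + z/1671 = (-2134 - 1776)/4031 + 4660/1671 = -3910*1/4031 + 4660*(1/1671) = -3910/4031 + 4660/1671 = 12250850/6735801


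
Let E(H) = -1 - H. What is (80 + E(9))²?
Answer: 4900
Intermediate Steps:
(80 + E(9))² = (80 + (-1 - 1*9))² = (80 + (-1 - 9))² = (80 - 10)² = 70² = 4900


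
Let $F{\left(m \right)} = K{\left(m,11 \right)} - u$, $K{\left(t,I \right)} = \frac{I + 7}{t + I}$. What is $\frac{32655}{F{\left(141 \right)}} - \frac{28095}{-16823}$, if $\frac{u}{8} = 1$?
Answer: $- \frac{41734156035}{10076977} \approx -4141.5$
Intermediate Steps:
$u = 8$ ($u = 8 \cdot 1 = 8$)
$K{\left(t,I \right)} = \frac{7 + I}{I + t}$
$F{\left(m \right)} = -8 + \frac{18}{11 + m}$ ($F{\left(m \right)} = \frac{7 + 11}{11 + m} - 8 = \frac{1}{11 + m} 18 - 8 = \frac{18}{11 + m} - 8 = -8 + \frac{18}{11 + m}$)
$\frac{32655}{F{\left(141 \right)}} - \frac{28095}{-16823} = \frac{32655}{2 \frac{1}{11 + 141} \left(-35 - 564\right)} - \frac{28095}{-16823} = \frac{32655}{2 \cdot \frac{1}{152} \left(-35 - 564\right)} - - \frac{28095}{16823} = \frac{32655}{2 \cdot \frac{1}{152} \left(-599\right)} + \frac{28095}{16823} = \frac{32655}{- \frac{599}{76}} + \frac{28095}{16823} = 32655 \left(- \frac{76}{599}\right) + \frac{28095}{16823} = - \frac{2481780}{599} + \frac{28095}{16823} = - \frac{41734156035}{10076977}$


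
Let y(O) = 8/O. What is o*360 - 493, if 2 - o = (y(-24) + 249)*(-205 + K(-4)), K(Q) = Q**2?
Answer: 16919507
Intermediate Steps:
o = 47000 (o = 2 - (8/(-24) + 249)*(-205 + (-4)**2) = 2 - (8*(-1/24) + 249)*(-205 + 16) = 2 - (-1/3 + 249)*(-189) = 2 - 746*(-189)/3 = 2 - 1*(-46998) = 2 + 46998 = 47000)
o*360 - 493 = 47000*360 - 493 = 16920000 - 493 = 16919507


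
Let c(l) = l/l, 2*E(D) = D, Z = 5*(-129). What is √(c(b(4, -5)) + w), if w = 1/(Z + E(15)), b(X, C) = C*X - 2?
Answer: √64923/255 ≈ 0.99922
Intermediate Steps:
Z = -645
E(D) = D/2
b(X, C) = -2 + C*X
c(l) = 1
w = -2/1275 (w = 1/(-645 + (½)*15) = 1/(-645 + 15/2) = 1/(-1275/2) = -2/1275 ≈ -0.0015686)
√(c(b(4, -5)) + w) = √(1 - 2/1275) = √(1273/1275) = √64923/255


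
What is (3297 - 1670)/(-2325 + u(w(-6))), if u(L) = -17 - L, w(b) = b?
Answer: -1627/2336 ≈ -0.69649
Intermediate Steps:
(3297 - 1670)/(-2325 + u(w(-6))) = (3297 - 1670)/(-2325 + (-17 - 1*(-6))) = 1627/(-2325 + (-17 + 6)) = 1627/(-2325 - 11) = 1627/(-2336) = 1627*(-1/2336) = -1627/2336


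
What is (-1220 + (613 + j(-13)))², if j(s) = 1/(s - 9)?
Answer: 178356025/484 ≈ 3.6850e+5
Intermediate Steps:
j(s) = 1/(-9 + s)
(-1220 + (613 + j(-13)))² = (-1220 + (613 + 1/(-9 - 13)))² = (-1220 + (613 + 1/(-22)))² = (-1220 + (613 - 1/22))² = (-1220 + 13485/22)² = (-13355/22)² = 178356025/484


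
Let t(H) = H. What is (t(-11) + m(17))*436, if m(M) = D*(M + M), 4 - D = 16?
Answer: -182684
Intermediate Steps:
D = -12 (D = 4 - 1*16 = 4 - 16 = -12)
m(M) = -24*M (m(M) = -12*(M + M) = -24*M)
(t(-11) + m(17))*436 = (-11 - 24*17)*436 = (-11 - 408)*436 = -419*436 = -182684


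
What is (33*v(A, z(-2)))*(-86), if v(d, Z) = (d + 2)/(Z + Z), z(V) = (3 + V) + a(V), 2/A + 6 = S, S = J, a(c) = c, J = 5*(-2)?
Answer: 21285/8 ≈ 2660.6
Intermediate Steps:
J = -10
S = -10
A = -⅛ (A = 2/(-6 - 10) = 2/(-16) = 2*(-1/16) = -⅛ ≈ -0.12500)
z(V) = 3 + 2*V (z(V) = (3 + V) + V = 3 + 2*V)
v(d, Z) = (2 + d)/(2*Z) (v(d, Z) = (2 + d)/((2*Z)) = (2 + d)*(1/(2*Z)) = (2 + d)/(2*Z))
(33*v(A, z(-2)))*(-86) = (33*((2 - ⅛)/(2*(3 + 2*(-2)))))*(-86) = (33*((½)*(15/8)/(3 - 4)))*(-86) = (33*((½)*(15/8)/(-1)))*(-86) = (33*((½)*(-1)*(15/8)))*(-86) = (33*(-15/16))*(-86) = -495/16*(-86) = 21285/8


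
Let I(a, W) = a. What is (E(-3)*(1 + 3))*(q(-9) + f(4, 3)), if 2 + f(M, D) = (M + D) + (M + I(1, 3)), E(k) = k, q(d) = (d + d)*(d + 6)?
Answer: -768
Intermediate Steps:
q(d) = 2*d*(6 + d) (q(d) = (2*d)*(6 + d) = 2*d*(6 + d))
f(M, D) = -1 + D + 2*M (f(M, D) = -2 + ((M + D) + (M + 1)) = -2 + ((D + M) + (1 + M)) = -2 + (1 + D + 2*M) = -1 + D + 2*M)
(E(-3)*(1 + 3))*(q(-9) + f(4, 3)) = (-3*(1 + 3))*(2*(-9)*(6 - 9) + (-1 + 3 + 2*4)) = (-3*4)*(2*(-9)*(-3) + (-1 + 3 + 8)) = -12*(54 + 10) = -12*64 = -768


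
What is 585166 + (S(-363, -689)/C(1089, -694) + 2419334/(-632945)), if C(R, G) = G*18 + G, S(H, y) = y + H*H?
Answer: 2441844020400548/4173006385 ≈ 5.8515e+5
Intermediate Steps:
S(H, y) = y + H²
C(R, G) = 19*G (C(R, G) = 18*G + G = 19*G)
585166 + (S(-363, -689)/C(1089, -694) + 2419334/(-632945)) = 585166 + ((-689 + (-363)²)/((19*(-694))) + 2419334/(-632945)) = 585166 + ((-689 + 131769)/(-13186) + 2419334*(-1/632945)) = 585166 + (131080*(-1/13186) - 2419334/632945) = 585166 + (-65540/6593 - 2419334/632945) = 585166 - 57433884362/4173006385 = 2441844020400548/4173006385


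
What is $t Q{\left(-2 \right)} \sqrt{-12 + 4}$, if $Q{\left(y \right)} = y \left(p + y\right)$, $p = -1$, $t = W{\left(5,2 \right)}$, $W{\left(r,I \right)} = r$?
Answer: $60 i \sqrt{2} \approx 84.853 i$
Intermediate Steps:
$t = 5$
$Q{\left(y \right)} = y \left(-1 + y\right)$
$t Q{\left(-2 \right)} \sqrt{-12 + 4} = 5 \left(- 2 \left(-1 - 2\right)\right) \sqrt{-12 + 4} = 5 \left(\left(-2\right) \left(-3\right)\right) \sqrt{-8} = 5 \cdot 6 \cdot 2 i \sqrt{2} = 30 \cdot 2 i \sqrt{2} = 60 i \sqrt{2}$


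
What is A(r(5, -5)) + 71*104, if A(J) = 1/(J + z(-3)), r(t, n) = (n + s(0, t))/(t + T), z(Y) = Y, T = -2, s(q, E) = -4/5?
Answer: 546401/74 ≈ 7383.8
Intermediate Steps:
s(q, E) = -⅘ (s(q, E) = -4*⅕ = -⅘)
r(t, n) = (-⅘ + n)/(-2 + t) (r(t, n) = (n - ⅘)/(t - 2) = (-⅘ + n)/(-2 + t))
A(J) = 1/(-3 + J) (A(J) = 1/(J - 3) = 1/(-3 + J))
A(r(5, -5)) + 71*104 = 1/(-3 + (-⅘ - 5)/(-2 + 5)) + 71*104 = 1/(-3 - 29/5/3) + 7384 = 1/(-3 + (⅓)*(-29/5)) + 7384 = 1/(-3 - 29/15) + 7384 = 1/(-74/15) + 7384 = -15/74 + 7384 = 546401/74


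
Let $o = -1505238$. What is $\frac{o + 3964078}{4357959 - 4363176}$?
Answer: $- \frac{2458840}{5217} \approx -471.31$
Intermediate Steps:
$\frac{o + 3964078}{4357959 - 4363176} = \frac{-1505238 + 3964078}{4357959 - 4363176} = \frac{2458840}{-5217} = 2458840 \left(- \frac{1}{5217}\right) = - \frac{2458840}{5217}$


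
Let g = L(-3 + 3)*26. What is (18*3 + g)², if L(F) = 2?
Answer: 11236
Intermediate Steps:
g = 52 (g = 2*26 = 52)
(18*3 + g)² = (18*3 + 52)² = (54 + 52)² = 106² = 11236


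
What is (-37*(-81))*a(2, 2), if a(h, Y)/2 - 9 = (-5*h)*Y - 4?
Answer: -89910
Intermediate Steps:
a(h, Y) = 10 - 10*Y*h (a(h, Y) = 18 + 2*((-5*h)*Y - 4) = 18 + 2*(-5*Y*h - 4) = 18 + 2*(-4 - 5*Y*h) = 18 + (-8 - 10*Y*h) = 10 - 10*Y*h)
(-37*(-81))*a(2, 2) = (-37*(-81))*(10 - 10*2*2) = 2997*(10 - 40) = 2997*(-30) = -89910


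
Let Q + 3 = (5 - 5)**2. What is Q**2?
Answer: 9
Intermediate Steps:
Q = -3 (Q = -3 + (5 - 5)**2 = -3 + 0**2 = -3 + 0 = -3)
Q**2 = (-3)**2 = 9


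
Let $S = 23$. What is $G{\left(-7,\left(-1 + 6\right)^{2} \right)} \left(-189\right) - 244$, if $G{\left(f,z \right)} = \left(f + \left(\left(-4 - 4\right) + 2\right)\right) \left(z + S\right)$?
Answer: $117692$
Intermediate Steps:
$G{\left(f,z \right)} = \left(-6 + f\right) \left(23 + z\right)$ ($G{\left(f,z \right)} = \left(f + \left(\left(-4 - 4\right) + 2\right)\right) \left(z + 23\right) = \left(f + \left(-8 + 2\right)\right) \left(23 + z\right) = \left(f - 6\right) \left(23 + z\right) = \left(-6 + f\right) \left(23 + z\right)$)
$G{\left(-7,\left(-1 + 6\right)^{2} \right)} \left(-189\right) - 244 = \left(-138 - 6 \left(-1 + 6\right)^{2} + 23 \left(-7\right) - 7 \left(-1 + 6\right)^{2}\right) \left(-189\right) - 244 = \left(-138 - 6 \cdot 5^{2} - 161 - 7 \cdot 5^{2}\right) \left(-189\right) - 244 = \left(-138 - 150 - 161 - 175\right) \left(-189\right) - 244 = \left(-624\right) \left(-189\right) - 244 = 117936 - 244 = 117692$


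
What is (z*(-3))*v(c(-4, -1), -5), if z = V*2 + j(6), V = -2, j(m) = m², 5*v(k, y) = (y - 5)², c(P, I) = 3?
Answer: -1920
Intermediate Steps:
v(k, y) = (-5 + y)²/5 (v(k, y) = (y - 5)²/5 = (-5 + y)²/5)
z = 32 (z = -2*2 + 6² = -4 + 36 = 32)
(z*(-3))*v(c(-4, -1), -5) = (32*(-3))*((-5 - 5)²/5) = -96*(-10)²/5 = -96*100/5 = -96*20 = -1920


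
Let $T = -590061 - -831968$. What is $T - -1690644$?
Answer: $1932551$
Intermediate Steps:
$T = 241907$ ($T = -590061 + 831968 = 241907$)
$T - -1690644 = 241907 - -1690644 = 241907 + 1690644 = 1932551$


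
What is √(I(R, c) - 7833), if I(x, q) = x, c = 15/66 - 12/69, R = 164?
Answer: I*√7669 ≈ 87.573*I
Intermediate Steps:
c = 27/506 (c = 15*(1/66) - 12*1/69 = 5/22 - 4/23 = 27/506 ≈ 0.053360)
√(I(R, c) - 7833) = √(164 - 7833) = √(-7669) = I*√7669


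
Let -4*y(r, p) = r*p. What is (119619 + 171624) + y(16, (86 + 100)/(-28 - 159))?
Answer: 54463185/187 ≈ 2.9125e+5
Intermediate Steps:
y(r, p) = -p*r/4 (y(r, p) = -r*p/4 = -p*r/4)
(119619 + 171624) + y(16, (86 + 100)/(-28 - 159)) = (119619 + 171624) - ¼*(86 + 100)/(-28 - 159)*16 = 291243 - ¼*186/(-187)*16 = 291243 - ¼*186*(-1/187)*16 = 291243 - ¼*(-186/187)*16 = 291243 + 744/187 = 54463185/187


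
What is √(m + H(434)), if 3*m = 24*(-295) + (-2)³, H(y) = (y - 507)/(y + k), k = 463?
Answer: I*√1901088345/897 ≈ 48.608*I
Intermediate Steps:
H(y) = (-507 + y)/(463 + y) (H(y) = (y - 507)/(y + 463) = (-507 + y)/(463 + y))
m = -7088/3 (m = (24*(-295) + (-2)³)/3 = (-7080 - 8)/3 = (⅓)*(-7088) = -7088/3 ≈ -2362.7)
√(m + H(434)) = √(-7088/3 + (-507 + 434)/(463 + 434)) = √(-7088/3 - 73/897) = √(-2119385/897) = I*√1901088345/897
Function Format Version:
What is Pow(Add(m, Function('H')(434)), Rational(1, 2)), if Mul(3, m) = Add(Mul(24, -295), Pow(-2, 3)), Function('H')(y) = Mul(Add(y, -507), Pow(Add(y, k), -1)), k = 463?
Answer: Mul(Rational(1, 897), I, Pow(1901088345, Rational(1, 2))) ≈ Mul(48.608, I)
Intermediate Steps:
Function('H')(y) = Mul(Pow(Add(463, y), -1), Add(-507, y)) (Function('H')(y) = Mul(Add(y, -507), Pow(Add(y, 463), -1)) = Mul(Add(-507, y), Pow(Add(463, y), -1)) = Mul(Pow(Add(463, y), -1), Add(-507, y)))
m = Rational(-7088, 3) (m = Mul(Rational(1, 3), Add(Mul(24, -295), Pow(-2, 3))) = Mul(Rational(1, 3), Add(-7080, -8)) = Mul(Rational(1, 3), -7088) = Rational(-7088, 3) ≈ -2362.7)
Pow(Add(m, Function('H')(434)), Rational(1, 2)) = Pow(Add(Rational(-7088, 3), Mul(Pow(Add(463, 434), -1), Add(-507, 434))), Rational(1, 2)) = Pow(Add(Rational(-7088, 3), Mul(Pow(897, -1), -73)), Rational(1, 2)) = Pow(Add(Rational(-7088, 3), Mul(Rational(1, 897), -73)), Rational(1, 2)) = Pow(Add(Rational(-7088, 3), Rational(-73, 897)), Rational(1, 2)) = Pow(Rational(-2119385, 897), Rational(1, 2)) = Mul(Rational(1, 897), I, Pow(1901088345, Rational(1, 2)))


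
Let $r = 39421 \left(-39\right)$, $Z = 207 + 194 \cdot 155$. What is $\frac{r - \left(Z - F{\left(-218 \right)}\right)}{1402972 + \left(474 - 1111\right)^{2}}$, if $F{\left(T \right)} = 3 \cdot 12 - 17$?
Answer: $- \frac{1567677}{1808741} \approx -0.86672$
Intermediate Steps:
$F{\left(T \right)} = 19$ ($F{\left(T \right)} = 36 - 17 = 19$)
$Z = 30277$ ($Z = 207 + 30070 = 30277$)
$r = -1537419$
$\frac{r - \left(Z - F{\left(-218 \right)}\right)}{1402972 + \left(474 - 1111\right)^{2}} = \frac{-1537419 + \left(19 - 30277\right)}{1402972 + \left(474 - 1111\right)^{2}} = \frac{-1537419 + \left(19 - 30277\right)}{1402972 + \left(-637\right)^{2}} = \frac{-1537419 - 30258}{1402972 + 405769} = - \frac{1567677}{1808741}$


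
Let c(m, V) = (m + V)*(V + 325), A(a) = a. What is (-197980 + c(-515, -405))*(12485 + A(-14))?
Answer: -1551142980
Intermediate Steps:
c(m, V) = (325 + V)*(V + m) (c(m, V) = (V + m)*(325 + V) = (325 + V)*(V + m))
(-197980 + c(-515, -405))*(12485 + A(-14)) = (-197980 + ((-405)**2 + 325*(-405) + 325*(-515) - 405*(-515)))*(12485 - 14) = (-197980 + (164025 - 131625 - 167375 + 208575))*12471 = (-197980 + 73600)*12471 = -124380*12471 = -1551142980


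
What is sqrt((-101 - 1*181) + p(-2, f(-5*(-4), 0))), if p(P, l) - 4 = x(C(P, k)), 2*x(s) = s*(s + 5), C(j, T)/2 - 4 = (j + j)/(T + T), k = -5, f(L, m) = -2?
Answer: 2*I*sqrt(1358)/5 ≈ 14.74*I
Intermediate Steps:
C(j, T) = 8 + 2*j/T (C(j, T) = 8 + 2*((j + j)/(T + T)) = 8 + 2*((2*j)/((2*T))) = 8 + 2*((2*j)*(1/(2*T))) = 8 + 2*(j/T) = 8 + 2*j/T)
x(s) = s*(5 + s)/2 (x(s) = (s*(s + 5))/2 = (s*(5 + s))/2 = s*(5 + s)/2)
p(P, l) = 4 + (8 - 2*P/5)*(13 - 2*P/5)/2 (p(P, l) = 4 + (8 + 2*P/(-5))*(5 + (8 + 2*P/(-5)))/2 = 4 + (8 + 2*P*(-1/5))*(5 + (8 + 2*P*(-1/5)))/2 = 4 + (8 - 2*P/5)*(5 + (8 - 2*P/5))/2 = 4 + (8 - 2*P/5)*(13 - 2*P/5)/2)
sqrt((-101 - 1*181) + p(-2, f(-5*(-4), 0))) = sqrt((-101 - 1*181) + (4 + (20 - 1*(-2))*(65 - 2*(-2))/25)) = sqrt((-101 - 181) + (4 + (20 + 2)*(65 + 4)/25)) = sqrt(-282 + (4 + (1/25)*22*69)) = sqrt(-282 + (4 + 1518/25)) = sqrt(-282 + 1618/25) = sqrt(-5432/25) = 2*I*sqrt(1358)/5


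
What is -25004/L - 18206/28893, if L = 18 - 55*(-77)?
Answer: -799870690/122881929 ≈ -6.5093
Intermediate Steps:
L = 4253 (L = 18 + 4235 = 4253)
-25004/L - 18206/28893 = -25004/4253 - 18206/28893 = -799870690/122881929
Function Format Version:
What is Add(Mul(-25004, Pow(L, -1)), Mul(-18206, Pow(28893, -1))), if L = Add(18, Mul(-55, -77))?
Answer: Rational(-799870690, 122881929) ≈ -6.5093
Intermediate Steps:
L = 4253 (L = Add(18, 4235) = 4253)
Add(Mul(-25004, Pow(L, -1)), Mul(-18206, Pow(28893, -1))) = Add(Mul(-25004, Pow(4253, -1)), Mul(-18206, Pow(28893, -1))) = Add(Mul(-25004, Rational(1, 4253)), Mul(-18206, Rational(1, 28893))) = Add(Rational(-25004, 4253), Rational(-18206, 28893)) = Rational(-799870690, 122881929)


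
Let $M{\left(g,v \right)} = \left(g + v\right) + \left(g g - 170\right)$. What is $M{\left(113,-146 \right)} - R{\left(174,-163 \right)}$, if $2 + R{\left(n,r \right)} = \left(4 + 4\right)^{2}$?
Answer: $12504$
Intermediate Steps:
$R{\left(n,r \right)} = 62$ ($R{\left(n,r \right)} = -2 + \left(4 + 4\right)^{2} = -2 + 8^{2} = -2 + 64 = 62$)
$M{\left(g,v \right)} = -170 + g + v + g^{2}$ ($M{\left(g,v \right)} = \left(g + v\right) + \left(g^{2} - 170\right) = \left(g + v\right) + \left(-170 + g^{2}\right) = -170 + g + v + g^{2}$)
$M{\left(113,-146 \right)} - R{\left(174,-163 \right)} = \left(-170 + 113 - 146 + 113^{2}\right) - 62 = \left(-170 + 113 - 146 + 12769\right) - 62 = 12566 - 62 = 12504$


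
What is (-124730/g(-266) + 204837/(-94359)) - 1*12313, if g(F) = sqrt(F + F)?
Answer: -387349068/31453 + 62365*I*sqrt(133)/133 ≈ -12315.0 + 5407.7*I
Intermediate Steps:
g(F) = sqrt(2)*sqrt(F) (g(F) = sqrt(2*F) = sqrt(2)*sqrt(F))
(-124730/g(-266) + 204837/(-94359)) - 1*12313 = (-124730*(-I*sqrt(133)/266) + 204837/(-94359)) - 1*12313 = (-124730*(-I*sqrt(133)/266) + 204837*(-1/94359)) - 12313 = (-124730*(-I*sqrt(133)/266) - 68279/31453) - 12313 = (-(-62365)*I*sqrt(133)/133 - 68279/31453) - 12313 = (62365*I*sqrt(133)/133 - 68279/31453) - 12313 = (-68279/31453 + 62365*I*sqrt(133)/133) - 12313 = -387349068/31453 + 62365*I*sqrt(133)/133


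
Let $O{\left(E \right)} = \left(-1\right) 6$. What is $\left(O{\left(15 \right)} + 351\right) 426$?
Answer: $146970$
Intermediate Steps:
$O{\left(E \right)} = -6$
$\left(O{\left(15 \right)} + 351\right) 426 = \left(-6 + 351\right) 426 = 345 \cdot 426 = 146970$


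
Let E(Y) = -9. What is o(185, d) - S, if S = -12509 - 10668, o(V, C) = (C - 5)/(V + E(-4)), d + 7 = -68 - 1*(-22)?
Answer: 2039547/88 ≈ 23177.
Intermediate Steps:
d = -53 (d = -7 + (-68 - 1*(-22)) = -7 + (-68 + 22) = -7 - 46 = -53)
o(V, C) = (-5 + C)/(-9 + V) (o(V, C) = (C - 5)/(V - 9) = (-5 + C)/(-9 + V))
S = -23177
o(185, d) - S = (-5 - 53)/(-9 + 185) - 1*(-23177) = -58/176 + 23177 = (1/176)*(-58) + 23177 = -29/88 + 23177 = 2039547/88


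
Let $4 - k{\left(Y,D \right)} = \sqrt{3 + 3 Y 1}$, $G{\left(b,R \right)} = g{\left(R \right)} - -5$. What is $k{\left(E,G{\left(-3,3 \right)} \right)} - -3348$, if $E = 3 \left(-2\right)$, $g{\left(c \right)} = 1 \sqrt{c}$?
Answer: $3352 - i \sqrt{15} \approx 3352.0 - 3.873 i$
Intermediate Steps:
$g{\left(c \right)} = \sqrt{c}$
$G{\left(b,R \right)} = 5 + \sqrt{R}$ ($G{\left(b,R \right)} = \sqrt{R} - -5 = \sqrt{R} + 5 = 5 + \sqrt{R}$)
$E = -6$
$k{\left(Y,D \right)} = 4 - \sqrt{3 + 3 Y}$ ($k{\left(Y,D \right)} = 4 - \sqrt{3 + 3 Y 1} = 4 - \sqrt{3 + 3 Y}$)
$k{\left(E,G{\left(-3,3 \right)} \right)} - -3348 = \left(4 - \sqrt{3 + 3 \left(-6\right)}\right) - -3348 = \left(4 - \sqrt{3 - 18}\right) + 3348 = \left(4 - \sqrt{-15}\right) + 3348 = \left(4 - i \sqrt{15}\right) + 3348 = 3352 - i \sqrt{15}$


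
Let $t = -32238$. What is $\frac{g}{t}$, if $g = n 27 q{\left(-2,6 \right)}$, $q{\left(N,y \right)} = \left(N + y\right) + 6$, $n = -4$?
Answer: $\frac{20}{597} \approx 0.033501$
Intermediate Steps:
$q{\left(N,y \right)} = 6 + N + y$
$g = -1080$ ($g = \left(-4\right) 27 \left(6 - 2 + 6\right) = \left(-108\right) 10 = -1080$)
$\frac{g}{t} = - \frac{1080}{-32238} = \left(-1080\right) \left(- \frac{1}{32238}\right) = \frac{20}{597}$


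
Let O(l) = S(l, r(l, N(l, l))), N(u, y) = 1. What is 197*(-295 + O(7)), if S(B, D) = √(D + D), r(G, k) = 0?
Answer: -58115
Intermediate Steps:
S(B, D) = √2*√D (S(B, D) = √(2*D) = √2*√D)
O(l) = 0 (O(l) = √2*√0 = √2*0 = 0)
197*(-295 + O(7)) = 197*(-295 + 0) = 197*(-295) = -58115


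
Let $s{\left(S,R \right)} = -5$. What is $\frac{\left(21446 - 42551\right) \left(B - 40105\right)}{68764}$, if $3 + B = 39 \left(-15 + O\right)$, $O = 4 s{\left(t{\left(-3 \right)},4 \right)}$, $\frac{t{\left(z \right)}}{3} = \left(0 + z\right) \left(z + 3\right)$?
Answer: $\frac{875287665}{68764} \approx 12729.0$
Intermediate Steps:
$t{\left(z \right)} = 3 z \left(3 + z\right)$ ($t{\left(z \right)} = 3 \left(0 + z\right) \left(z + 3\right) = 3 z \left(3 + z\right)$)
$O = -20$ ($O = 4 \left(-5\right) = -20$)
$B = -1368$ ($B = -3 + 39 \left(-15 - 20\right) = -3 + 39 \left(-35\right) = -3 - 1365 = -1368$)
$\frac{\left(21446 - 42551\right) \left(B - 40105\right)}{68764} = \frac{\left(21446 - 42551\right) \left(-1368 - 40105\right)}{68764} = \left(-21105\right) \left(-41473\right) \frac{1}{68764} = 875287665 \cdot \frac{1}{68764} = \frac{875287665}{68764}$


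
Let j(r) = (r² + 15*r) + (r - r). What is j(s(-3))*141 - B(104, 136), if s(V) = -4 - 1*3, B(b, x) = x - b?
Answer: -7928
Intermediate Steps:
s(V) = -7 (s(V) = -4 - 3 = -7)
j(r) = r² + 15*r (j(r) = (r² + 15*r) + 0 = r² + 15*r)
j(s(-3))*141 - B(104, 136) = -7*(15 - 7)*141 - (136 - 1*104) = -7*8*141 - (136 - 104) = -56*141 - 1*32 = -7896 - 32 = -7928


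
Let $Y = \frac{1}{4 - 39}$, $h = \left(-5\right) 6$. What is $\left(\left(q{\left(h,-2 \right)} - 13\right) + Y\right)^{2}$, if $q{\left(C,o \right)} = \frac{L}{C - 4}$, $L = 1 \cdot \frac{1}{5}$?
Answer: $\frac{240591121}{1416100} \approx 169.9$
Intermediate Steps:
$L = \frac{1}{5}$ ($L = 1 \cdot \frac{1}{5} = \frac{1}{5} \approx 0.2$)
$h = -30$
$q{\left(C,o \right)} = \frac{1}{5 \left(-4 + C\right)}$ ($q{\left(C,o \right)} = \frac{1}{5 \left(C - 4\right)} = \frac{1}{5 \left(-4 + C\right)}$)
$Y = - \frac{1}{35}$ ($Y = \frac{1}{-35} = - \frac{1}{35} \approx -0.028571$)
$\left(\left(q{\left(h,-2 \right)} - 13\right) + Y\right)^{2} = \left(\left(\frac{1}{5 \left(-4 - 30\right)} - 13\right) - \frac{1}{35}\right)^{2} = \left(\left(\frac{1}{5 \left(-34\right)} - 13\right) - \frac{1}{35}\right)^{2} = \left(\left(\frac{1}{5} \left(- \frac{1}{34}\right) - 13\right) - \frac{1}{35}\right)^{2} = \left(\left(- \frac{1}{170} - 13\right) - \frac{1}{35}\right)^{2} = \left(- \frac{2211}{170} - \frac{1}{35}\right)^{2} = \left(- \frac{15511}{1190}\right)^{2} = \frac{240591121}{1416100}$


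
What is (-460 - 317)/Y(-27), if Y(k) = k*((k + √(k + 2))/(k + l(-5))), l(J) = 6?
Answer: 16317/754 + 9065*I/2262 ≈ 21.641 + 4.0075*I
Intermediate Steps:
Y(k) = k*(k + √(2 + k))/(6 + k) (Y(k) = k*((k + √(k + 2))/(k + 6)) = k*((k + √(2 + k))/(6 + k)) = k*(k + √(2 + k))/(6 + k))
(-460 - 317)/Y(-27) = (-460 - 317)/((-27*(-27 + √(2 - 27))/(6 - 27))) = -777*7/(9*(-27 + √(-25))) = -(-16317/754 - 9065*I/2262) = -777*49*(-243/7 - 45*I/7)/61074 = -12691*(-243/7 - 45*I/7)/20358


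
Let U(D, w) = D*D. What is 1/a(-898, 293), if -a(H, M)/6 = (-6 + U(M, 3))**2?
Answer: -1/44214123894 ≈ -2.2617e-11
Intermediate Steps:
U(D, w) = D**2
a(H, M) = -6*(-6 + M**2)**2
1/a(-898, 293) = 1/(-6*(-6 + 293**2)**2) = 1/(-6*(-6 + 85849)**2) = 1/(-6*85843**2) = 1/(-6*7369020649) = 1/(-44214123894) = -1/44214123894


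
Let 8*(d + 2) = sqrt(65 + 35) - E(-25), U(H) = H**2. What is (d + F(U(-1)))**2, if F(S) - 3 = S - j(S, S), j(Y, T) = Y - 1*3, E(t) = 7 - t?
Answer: 25/16 ≈ 1.5625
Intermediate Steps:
j(Y, T) = -3 + Y (j(Y, T) = Y - 3 = -3 + Y)
d = -19/4 (d = -2 + (sqrt(65 + 35) - (7 - 1*(-25)))/8 = -2 + (sqrt(100) - (7 + 25))/8 = -2 + (10 - 1*32)/8 = -2 + (10 - 32)/8 = -2 + (1/8)*(-22) = -2 - 11/4 = -19/4 ≈ -4.7500)
F(S) = 6 (F(S) = 3 + (S - (-3 + S)) = 3 + (S + (3 - S)) = 3 + 3 = 6)
(d + F(U(-1)))**2 = (-19/4 + 6)**2 = (5/4)**2 = 25/16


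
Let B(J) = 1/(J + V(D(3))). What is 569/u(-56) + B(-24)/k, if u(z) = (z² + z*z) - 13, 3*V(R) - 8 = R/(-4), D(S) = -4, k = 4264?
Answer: 89533/984984 ≈ 0.090898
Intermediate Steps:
V(R) = 8/3 - R/12 (V(R) = 8/3 + (R/(-4))/3 = 8/3 + (R*(-¼))/3 = 8/3 + (-R/4)/3 = 8/3 - R/12)
u(z) = -13 + 2*z² (u(z) = (z² + z²) - 13 = 2*z² - 13 = -13 + 2*z²)
B(J) = 1/(3 + J) (B(J) = 1/(J + (8/3 - 1/12*(-4))) = 1/(J + (8/3 + ⅓)) = 1/(J + 3) = 1/(3 + J))
569/u(-56) + B(-24)/k = 569/(-13 + 2*(-56)²) + 1/((3 - 24)*4264) = 569/(-13 + 2*3136) + (1/4264)/(-21) = 569/(-13 + 6272) - 1/21*1/4264 = 569/6259 - 1/89544 = 569*(1/6259) - 1/89544 = 1/11 - 1/89544 = 89533/984984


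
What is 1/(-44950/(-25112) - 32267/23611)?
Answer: 296459716/125512773 ≈ 2.3620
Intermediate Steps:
1/(-44950/(-25112) - 32267/23611) = 1/(-44950*(-1/25112) - 32267*1/23611) = 1/(22475/12556 - 32267/23611) = 1/(125512773/296459716) = 296459716/125512773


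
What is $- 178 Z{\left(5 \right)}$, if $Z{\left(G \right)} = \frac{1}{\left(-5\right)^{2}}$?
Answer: $- \frac{178}{25} \approx -7.12$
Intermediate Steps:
$Z{\left(G \right)} = \frac{1}{25}$
$- 178 Z{\left(5 \right)} = \left(-178\right) \frac{1}{25} = - \frac{178}{25}$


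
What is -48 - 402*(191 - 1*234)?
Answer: 17238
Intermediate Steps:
-48 - 402*(191 - 1*234) = -48 - 402*(191 - 234) = -48 - 402*(-43) = -48 + 17286 = 17238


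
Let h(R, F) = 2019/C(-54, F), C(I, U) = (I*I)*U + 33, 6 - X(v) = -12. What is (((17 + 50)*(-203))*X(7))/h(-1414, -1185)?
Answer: 281983575762/673 ≈ 4.1899e+8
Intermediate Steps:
X(v) = 18 (X(v) = 6 - 1*(-12) = 6 + 12 = 18)
C(I, U) = 33 + U*I**2 (C(I, U) = I**2*U + 33 = U*I**2 + 33 = 33 + U*I**2)
h(R, F) = 2019/(33 + 2916*F) (h(R, F) = 2019/(33 + F*(-54)**2) = 2019/(33 + F*2916) = 2019/(33 + 2916*F))
(((17 + 50)*(-203))*X(7))/h(-1414, -1185) = (((17 + 50)*(-203))*18)/((673/(11 + 972*(-1185)))) = ((67*(-203))*18)/((673/(11 - 1151820))) = (-13601*18)/((673/(-1151809))) = -244818/(673*(-1/1151809)) = -244818/(-673/1151809) = -244818*(-1151809/673) = 281983575762/673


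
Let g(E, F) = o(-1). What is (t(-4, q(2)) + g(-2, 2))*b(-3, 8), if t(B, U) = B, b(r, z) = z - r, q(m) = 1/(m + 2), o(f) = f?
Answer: -55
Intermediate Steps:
q(m) = 1/(2 + m)
g(E, F) = -1
(t(-4, q(2)) + g(-2, 2))*b(-3, 8) = (-4 - 1)*(8 - 1*(-3)) = -5*(8 + 3) = -5*11 = -55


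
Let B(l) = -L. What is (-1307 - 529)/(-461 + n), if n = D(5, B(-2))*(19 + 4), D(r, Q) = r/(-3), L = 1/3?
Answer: 2754/749 ≈ 3.6769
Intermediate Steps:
L = 1/3 ≈ 0.33333
B(l) = -1/3 (B(l) = -1*1/3 = -1/3)
D(r, Q) = -r/3 (D(r, Q) = r*(-1/3) = -r/3)
n = -115/3 (n = (-1/3*5)*(19 + 4) = -5/3*23 = -115/3 ≈ -38.333)
(-1307 - 529)/(-461 + n) = (-1307 - 529)/(-461 - 115/3) = -1836/(-1498/3) = -1836*(-3/1498) = 2754/749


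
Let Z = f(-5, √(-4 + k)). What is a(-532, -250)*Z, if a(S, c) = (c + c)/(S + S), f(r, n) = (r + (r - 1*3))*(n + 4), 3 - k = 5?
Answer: -3250/133 - 1625*I*√6/266 ≈ -24.436 - 14.964*I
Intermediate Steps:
k = -2 (k = 3 - 1*5 = 3 - 5 = -2)
f(r, n) = (-3 + 2*r)*(4 + n) (f(r, n) = (r + (r - 3))*(4 + n) = (r + (-3 + r))*(4 + n) = (-3 + 2*r)*(4 + n))
Z = -52 - 13*I*√6 (Z = -12 - 3*√(-4 - 2) + 8*(-5) + 2*√(-4 - 2)*(-5) = -12 - 3*I*√6 - 40 + 2*√(-6)*(-5) = -12 - 3*I*√6 - 40 + 2*(I*√6)*(-5) = -12 - 3*I*√6 - 40 - 10*I*√6 = -52 - 13*I*√6 ≈ -52.0 - 31.843*I)
a(S, c) = c/S (a(S, c) = (2*c)/((2*S)) = (2*c)*(1/(2*S)) = c/S)
a(-532, -250)*Z = (-250/(-532))*(-52 - 13*I*√6) = (-250*(-1/532))*(-52 - 13*I*√6) = 125*(-52 - 13*I*√6)/266 = -3250/133 - 1625*I*√6/266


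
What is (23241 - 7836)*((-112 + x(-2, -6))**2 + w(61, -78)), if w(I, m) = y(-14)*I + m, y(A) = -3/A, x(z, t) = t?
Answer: 2988985935/14 ≈ 2.1350e+8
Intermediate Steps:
w(I, m) = m + 3*I/14 (w(I, m) = (-3/(-14))*I + m = (-3*(-1/14))*I + m = 3*I/14 + m = m + 3*I/14)
(23241 - 7836)*((-112 + x(-2, -6))**2 + w(61, -78)) = (23241 - 7836)*((-112 - 6)**2 + (-78 + (3/14)*61)) = 15405*((-118)**2 + (-78 + 183/14)) = 15405*(13924 - 909/14) = 15405*(194027/14) = 2988985935/14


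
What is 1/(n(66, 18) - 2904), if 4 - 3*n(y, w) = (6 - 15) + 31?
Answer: -1/2910 ≈ -0.00034364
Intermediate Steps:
n(y, w) = -6 (n(y, w) = 4/3 - ((6 - 15) + 31)/3 = 4/3 - (-9 + 31)/3 = 4/3 - ⅓*22 = 4/3 - 22/3 = -6)
1/(n(66, 18) - 2904) = 1/(-6 - 2904) = 1/(-2910) = 1*(-1/2910) = -1/2910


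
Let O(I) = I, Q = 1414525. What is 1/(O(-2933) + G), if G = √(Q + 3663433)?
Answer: -2933/3524531 - 29*√6038/3524531 ≈ -0.0014715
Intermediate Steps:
G = 29*√6038 (G = √(1414525 + 3663433) = √5077958 = 29*√6038 ≈ 2253.4)
1/(O(-2933) + G) = 1/(-2933 + 29*√6038)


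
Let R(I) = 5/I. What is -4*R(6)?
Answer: -10/3 ≈ -3.3333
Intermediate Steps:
-4*R(6) = -20/6 = -4*⅚ = -10/3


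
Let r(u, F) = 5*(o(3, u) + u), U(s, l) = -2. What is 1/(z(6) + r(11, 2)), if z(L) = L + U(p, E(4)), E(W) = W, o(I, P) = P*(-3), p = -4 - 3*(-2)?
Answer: -1/106 ≈ -0.0094340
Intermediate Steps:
p = 2 (p = -4 + 6 = 2)
o(I, P) = -3*P
r(u, F) = -10*u (r(u, F) = 5*(-3*u + u) = 5*(-2*u) = -10*u)
z(L) = -2 + L (z(L) = L - 2 = -2 + L)
1/(z(6) + r(11, 2)) = 1/((-2 + 6) - 10*11) = 1/(4 - 110) = 1/(-106) = -1/106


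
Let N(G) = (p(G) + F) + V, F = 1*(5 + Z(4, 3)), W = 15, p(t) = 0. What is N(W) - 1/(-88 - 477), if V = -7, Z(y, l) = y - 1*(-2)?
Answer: 2261/565 ≈ 4.0018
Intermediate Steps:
Z(y, l) = 2 + y (Z(y, l) = y + 2 = 2 + y)
F = 11 (F = 1*(5 + (2 + 4)) = 1*(5 + 6) = 1*11 = 11)
N(G) = 4 (N(G) = (0 + 11) - 7 = 11 - 7 = 4)
N(W) - 1/(-88 - 477) = 4 - 1/(-88 - 477) = 4 - 1/(-565) = 4 - 1*(-1/565) = 4 + 1/565 = 2261/565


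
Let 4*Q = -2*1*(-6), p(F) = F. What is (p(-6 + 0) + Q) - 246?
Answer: -249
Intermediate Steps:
Q = 3 (Q = (-2*1*(-6))/4 = (-2*(-6))/4 = (¼)*12 = 3)
(p(-6 + 0) + Q) - 246 = ((-6 + 0) + 3) - 246 = (-6 + 3) - 246 = -3 - 246 = -249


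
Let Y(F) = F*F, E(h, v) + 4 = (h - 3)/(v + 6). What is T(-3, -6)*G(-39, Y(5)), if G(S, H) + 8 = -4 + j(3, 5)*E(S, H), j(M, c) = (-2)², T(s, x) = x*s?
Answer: -18648/31 ≈ -601.55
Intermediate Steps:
E(h, v) = -4 + (-3 + h)/(6 + v) (E(h, v) = -4 + (h - 3)/(v + 6) = -4 + (-3 + h)/(6 + v))
T(s, x) = s*x
j(M, c) = 4
Y(F) = F²
G(S, H) = -12 + 4*(-27 + S - 4*H)/(6 + H) (G(S, H) = -8 + (-4 + 4*((-27 + S - 4*H)/(6 + H))) = -8 + (-4 + 4*(-27 + S - 4*H)/(6 + H)) = -12 + 4*(-27 + S - 4*H)/(6 + H))
T(-3, -6)*G(-39, Y(5)) = (-3*(-6))*(4*(-45 - 39 - 7*5²)/(6 + 5²)) = 18*(4*(-45 - 39 - 7*25)/(6 + 25)) = 18*(4*(-45 - 39 - 175)/31) = 18*(4*(1/31)*(-259)) = 18*(-1036/31) = -18648/31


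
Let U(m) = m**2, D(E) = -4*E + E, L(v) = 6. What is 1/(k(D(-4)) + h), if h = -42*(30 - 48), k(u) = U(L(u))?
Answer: 1/792 ≈ 0.0012626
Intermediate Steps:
D(E) = -3*E
k(u) = 36 (k(u) = 6**2 = 36)
h = 756 (h = -42*(-18) = 756)
1/(k(D(-4)) + h) = 1/(36 + 756) = 1/792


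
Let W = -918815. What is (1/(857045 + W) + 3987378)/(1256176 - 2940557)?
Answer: -246300339059/104044214370 ≈ -2.3673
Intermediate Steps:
(1/(857045 + W) + 3987378)/(1256176 - 2940557) = (1/(857045 - 918815) + 3987378)/(1256176 - 2940557) = (1/(-61770) + 3987378)/(-1684381) = (-1/61770 + 3987378)*(-1/1684381) = (246300339059/61770)*(-1/1684381) = -246300339059/104044214370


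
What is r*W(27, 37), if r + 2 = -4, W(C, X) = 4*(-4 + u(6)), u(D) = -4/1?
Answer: 192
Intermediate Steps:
u(D) = -4 (u(D) = -4*1 = -4)
W(C, X) = -32 (W(C, X) = 4*(-4 - 4) = 4*(-8) = -32)
r = -6 (r = -2 - 4 = -6)
r*W(27, 37) = -6*(-32) = 192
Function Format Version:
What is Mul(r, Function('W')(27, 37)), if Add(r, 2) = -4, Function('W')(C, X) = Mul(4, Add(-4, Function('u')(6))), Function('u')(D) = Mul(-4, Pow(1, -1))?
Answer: 192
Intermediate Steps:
Function('u')(D) = -4 (Function('u')(D) = Mul(-4, 1) = -4)
Function('W')(C, X) = -32 (Function('W')(C, X) = Mul(4, Add(-4, -4)) = Mul(4, -8) = -32)
r = -6 (r = Add(-2, -4) = -6)
Mul(r, Function('W')(27, 37)) = Mul(-6, -32) = 192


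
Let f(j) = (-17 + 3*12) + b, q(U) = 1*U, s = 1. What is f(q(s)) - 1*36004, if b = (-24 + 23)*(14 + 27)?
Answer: -36026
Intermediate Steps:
q(U) = U
b = -41 (b = -1*41 = -41)
f(j) = -22 (f(j) = (-17 + 3*12) - 41 = (-17 + 36) - 41 = 19 - 41 = -22)
f(q(s)) - 1*36004 = -22 - 1*36004 = -22 - 36004 = -36026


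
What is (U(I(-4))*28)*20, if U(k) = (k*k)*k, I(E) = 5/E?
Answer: -4375/4 ≈ -1093.8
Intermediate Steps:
U(k) = k**3 (U(k) = k**2*k = k**3)
(U(I(-4))*28)*20 = ((5/(-4))**3*28)*20 = ((5*(-1/4))**3*28)*20 = ((-5/4)**3*28)*20 = -125/64*28*20 = -875/16*20 = -4375/4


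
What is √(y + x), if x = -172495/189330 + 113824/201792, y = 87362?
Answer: √34591161473719641105/19898583 ≈ 295.57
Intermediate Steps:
x = -6905111/19898583 (x = -172495*1/189330 + 113824*(1/201792) = -34499/37866 + 3557/6306 = -6905111/19898583 ≈ -0.34702)
√(y + x) = √(87362 - 6905111/19898583) = √(1738373102935/19898583) = √34591161473719641105/19898583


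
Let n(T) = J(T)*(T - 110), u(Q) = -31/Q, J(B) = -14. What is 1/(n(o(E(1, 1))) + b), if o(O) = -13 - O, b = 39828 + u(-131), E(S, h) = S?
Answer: 131/5444915 ≈ 2.4059e-5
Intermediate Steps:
b = 5217499/131 (b = 39828 - 31/(-131) = 39828 - 31*(-1/131) = 39828 + 31/131 = 5217499/131 ≈ 39828.)
n(T) = 1540 - 14*T (n(T) = -14*(T - 110) = -14*(-110 + T) = 1540 - 14*T)
1/(n(o(E(1, 1))) + b) = 1/((1540 - 14*(-13 - 1*1)) + 5217499/131) = 1/((1540 - 14*(-13 - 1)) + 5217499/131) = 1/((1540 - 14*(-14)) + 5217499/131) = 1/((1540 + 196) + 5217499/131) = 1/(1736 + 5217499/131) = 1/(5444915/131) = 131/5444915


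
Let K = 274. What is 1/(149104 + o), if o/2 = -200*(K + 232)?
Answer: -1/53296 ≈ -1.8763e-5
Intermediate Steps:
o = -202400 (o = 2*(-200*(274 + 232)) = 2*(-200*506) = 2*(-101200) = -202400)
1/(149104 + o) = 1/(149104 - 202400) = 1/(-53296) = -1/53296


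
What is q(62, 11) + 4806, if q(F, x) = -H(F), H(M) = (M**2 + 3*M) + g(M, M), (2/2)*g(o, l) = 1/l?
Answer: 48111/62 ≈ 775.98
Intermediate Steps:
g(o, l) = 1/l
H(M) = 1/M + M**2 + 3*M (H(M) = (M**2 + 3*M) + 1/M = 1/M + M**2 + 3*M)
q(F, x) = -(1 + F**2*(3 + F))/F
q(62, 11) + 4806 = (-1 + 62**2*(-3 - 1*62))/62 + 4806 = (-1 + 3844*(-3 - 62))/62 + 4806 = (-1 + 3844*(-65))/62 + 4806 = (-1 - 249860)/62 + 4806 = (1/62)*(-249861) + 4806 = -249861/62 + 4806 = 48111/62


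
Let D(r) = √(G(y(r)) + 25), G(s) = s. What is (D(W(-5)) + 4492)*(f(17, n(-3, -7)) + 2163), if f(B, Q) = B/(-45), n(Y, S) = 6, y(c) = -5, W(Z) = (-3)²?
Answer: 437152456/45 + 194636*√5/45 ≈ 9.7242e+6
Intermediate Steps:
W(Z) = 9
f(B, Q) = -B/45 (f(B, Q) = B*(-1/45) = -B/45)
D(r) = 2*√5 (D(r) = √(-5 + 25) = √20 = 2*√5)
(D(W(-5)) + 4492)*(f(17, n(-3, -7)) + 2163) = (2*√5 + 4492)*(-1/45*17 + 2163) = (4492 + 2*√5)*(-17/45 + 2163) = (4492 + 2*√5)*(97318/45) = 437152456/45 + 194636*√5/45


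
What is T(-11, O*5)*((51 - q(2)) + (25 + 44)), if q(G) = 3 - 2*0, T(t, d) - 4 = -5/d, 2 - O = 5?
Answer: 507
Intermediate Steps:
O = -3 (O = 2 - 1*5 = 2 - 5 = -3)
T(t, d) = 4 - 5/d
q(G) = 3 (q(G) = 3 + 0 = 3)
T(-11, O*5)*((51 - q(2)) + (25 + 44)) = (4 - 5/((-3*5)))*((51 - 1*3) + (25 + 44)) = (4 - 5/(-15))*((51 - 3) + 69) = (4 - 5*(-1/15))*(48 + 69) = (4 + ⅓)*117 = (13/3)*117 = 507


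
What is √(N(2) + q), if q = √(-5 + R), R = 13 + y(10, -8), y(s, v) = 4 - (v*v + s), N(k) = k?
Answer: √(2 + I*√62) ≈ 2.2499 + 1.7499*I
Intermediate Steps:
y(s, v) = 4 - s - v² (y(s, v) = 4 - (v² + s) = 4 - (s + v²) = 4 + (-s - v²) = 4 - s - v²)
R = -57 (R = 13 + (4 - 1*10 - 1*(-8)²) = 13 + (4 - 10 - 1*64) = 13 + (4 - 10 - 64) = 13 - 70 = -57)
q = I*√62 (q = √(-5 - 57) = √(-62) = I*√62 ≈ 7.874*I)
√(N(2) + q) = √(2 + I*√62)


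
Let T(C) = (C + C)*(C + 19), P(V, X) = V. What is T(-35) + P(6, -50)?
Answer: 1126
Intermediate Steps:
T(C) = 2*C*(19 + C) (T(C) = (2*C)*(19 + C) = 2*C*(19 + C))
T(-35) + P(6, -50) = 2*(-35)*(19 - 35) + 6 = 2*(-35)*(-16) + 6 = 1120 + 6 = 1126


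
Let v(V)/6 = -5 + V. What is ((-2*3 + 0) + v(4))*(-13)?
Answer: 156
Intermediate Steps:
v(V) = -30 + 6*V (v(V) = 6*(-5 + V) = -30 + 6*V)
((-2*3 + 0) + v(4))*(-13) = ((-2*3 + 0) + (-30 + 6*4))*(-13) = ((-6 + 0) + (-30 + 24))*(-13) = (-6 - 6)*(-13) = -12*(-13) = 156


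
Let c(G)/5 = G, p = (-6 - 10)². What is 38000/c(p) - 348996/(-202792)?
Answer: 12738767/405584 ≈ 31.408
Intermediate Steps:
p = 256 (p = (-16)² = 256)
c(G) = 5*G
38000/c(p) - 348996/(-202792) = 38000/((5*256)) - 348996/(-202792) = 38000/1280 - 348996*(-1/202792) = 38000*(1/1280) + 87249/50698 = 475/16 + 87249/50698 = 12738767/405584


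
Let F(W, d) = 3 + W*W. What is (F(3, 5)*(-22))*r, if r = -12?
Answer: 3168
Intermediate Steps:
F(W, d) = 3 + W**2
(F(3, 5)*(-22))*r = ((3 + 3**2)*(-22))*(-12) = ((3 + 9)*(-22))*(-12) = (12*(-22))*(-12) = -264*(-12) = 3168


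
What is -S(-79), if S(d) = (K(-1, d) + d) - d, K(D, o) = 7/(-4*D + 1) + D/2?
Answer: -9/10 ≈ -0.90000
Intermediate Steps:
K(D, o) = D/2 + 7/(1 - 4*D) (K(D, o) = 7/(1 - 4*D) + D*(½) = 7/(1 - 4*D) + D/2 = D/2 + 7/(1 - 4*D))
S(d) = 9/10 (S(d) = ((-14 - 1*(-1) + 4*(-1)²)/(2*(-1 + 4*(-1))) + d) - d = ((-14 + 1 + 4*1)/(2*(-1 - 4)) + d) - d = ((½)*(-14 + 1 + 4)/(-5) + d) - d = ((½)*(-⅕)*(-9) + d) - d = (9/10 + d) - d = 9/10)
-S(-79) = -1*9/10 = -9/10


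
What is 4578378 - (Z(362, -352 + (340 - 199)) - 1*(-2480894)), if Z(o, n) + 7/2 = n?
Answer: 4195397/2 ≈ 2.0977e+6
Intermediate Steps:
Z(o, n) = -7/2 + n
4578378 - (Z(362, -352 + (340 - 199)) - 1*(-2480894)) = 4578378 - ((-7/2 + (-352 + (340 - 199))) - 1*(-2480894)) = 4578378 - ((-7/2 + (-352 + 141)) + 2480894) = 4578378 - ((-7/2 - 211) + 2480894) = 4578378 - (-429/2 + 2480894) = 4578378 - 1*4961359/2 = 4578378 - 4961359/2 = 4195397/2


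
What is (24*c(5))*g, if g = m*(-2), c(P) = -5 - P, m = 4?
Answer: 1920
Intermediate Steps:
g = -8 (g = 4*(-2) = -8)
(24*c(5))*g = (24*(-5 - 1*5))*(-8) = (24*(-5 - 5))*(-8) = (24*(-10))*(-8) = -240*(-8) = 1920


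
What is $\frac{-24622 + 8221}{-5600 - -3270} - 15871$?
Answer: $- \frac{36963029}{2330} \approx -15864.0$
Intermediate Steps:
$\frac{-24622 + 8221}{-5600 - -3270} - 15871 = - \frac{16401}{-5600 + \left(-4015 + 7285\right)} - 15871 = - \frac{16401}{-5600 + 3270} - 15871 = - \frac{16401}{-2330} - 15871 = \left(-16401\right) \left(- \frac{1}{2330}\right) - 15871 = \frac{16401}{2330} - 15871 = - \frac{36963029}{2330}$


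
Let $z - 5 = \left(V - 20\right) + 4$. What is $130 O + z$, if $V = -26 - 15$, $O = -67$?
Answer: $-8762$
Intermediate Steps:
$V = -41$ ($V = -26 - 15 = -41$)
$z = -52$ ($z = 5 + \left(\left(-41 - 20\right) + 4\right) = 5 + \left(-61 + 4\right) = 5 - 57 = -52$)
$130 O + z = 130 \left(-67\right) - 52 = -8710 - 52 = -8762$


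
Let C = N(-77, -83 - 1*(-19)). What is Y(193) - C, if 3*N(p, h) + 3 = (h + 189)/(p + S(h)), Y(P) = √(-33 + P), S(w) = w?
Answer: 548/423 + 4*√10 ≈ 13.945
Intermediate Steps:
N(p, h) = -1 + (189 + h)/(3*(h + p)) (N(p, h) = -1 + ((h + 189)/(p + h))/3 = -1 + ((189 + h)/(h + p))/3 = -1 + (189 + h)/(3*(h + p)))
C = -548/423 (C = (63 - 1*(-77) - 2*(-83 - 1*(-19))/3)/((-83 - 1*(-19)) - 77) = (63 + 77 - 2*(-83 + 19)/3)/((-83 + 19) - 77) = (63 + 77 - ⅔*(-64))/(-64 - 77) = (63 + 77 + 128/3)/(-141) = -1/141*548/3 = -548/423 ≈ -1.2955)
Y(193) - C = √(-33 + 193) - 1*(-548/423) = √160 + 548/423 = 4*√10 + 548/423 = 548/423 + 4*√10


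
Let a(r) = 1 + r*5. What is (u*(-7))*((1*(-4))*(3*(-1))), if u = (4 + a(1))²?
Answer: -8400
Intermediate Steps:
a(r) = 1 + 5*r
u = 100 (u = (4 + (1 + 5*1))² = (4 + (1 + 5))² = (4 + 6)² = 10² = 100)
(u*(-7))*((1*(-4))*(3*(-1))) = (100*(-7))*((1*(-4))*(3*(-1))) = -(-2800)*(-3) = -700*12 = -8400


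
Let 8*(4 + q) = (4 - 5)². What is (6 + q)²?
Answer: 289/64 ≈ 4.5156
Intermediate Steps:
q = -31/8 (q = -4 + (4 - 5)²/8 = -4 + (⅛)*(-1)² = -4 + (⅛)*1 = -4 + ⅛ = -31/8 ≈ -3.8750)
(6 + q)² = (6 - 31/8)² = (17/8)² = 289/64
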